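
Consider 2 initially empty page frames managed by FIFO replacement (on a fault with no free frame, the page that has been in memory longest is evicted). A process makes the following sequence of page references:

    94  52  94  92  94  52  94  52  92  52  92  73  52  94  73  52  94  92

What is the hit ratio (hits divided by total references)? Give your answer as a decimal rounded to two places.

0.28

94: miss, frames [94]
52: miss, frames [94, 52]
94: hit
92: miss, evict 94, frames [52, 92]
94: miss, evict 52, frames [92, 94]
52: miss, evict 92, frames [94, 52]
94: hit
52: hit
92: miss, evict 94, frames [52, 92]
52: hit
92: hit
73: miss, evict 52, frames [92, 73]
52: miss, evict 92, frames [73, 52]
94: miss, evict 73, frames [52, 94]
73: miss, evict 52, frames [94, 73]
52: miss, evict 94, frames [73, 52]
94: miss, evict 73, frames [52, 94]
92: miss, evict 52, frames [94, 92]
Hits: 5 of 18 references → 5/18 = 0.2778.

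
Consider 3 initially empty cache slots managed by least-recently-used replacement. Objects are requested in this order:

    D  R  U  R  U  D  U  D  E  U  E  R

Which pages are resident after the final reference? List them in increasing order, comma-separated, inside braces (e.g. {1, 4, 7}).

{E, R, U}

D -> miss, frames [D]
R -> miss, frames [D, R]
U -> miss, frames [D, R, U]
R -> hit
U -> hit
D -> hit
U -> hit
D -> hit
E -> miss, evict R, frames [U, D, E]
U -> hit
E -> hit
R -> miss, evict D, frames [U, E, R]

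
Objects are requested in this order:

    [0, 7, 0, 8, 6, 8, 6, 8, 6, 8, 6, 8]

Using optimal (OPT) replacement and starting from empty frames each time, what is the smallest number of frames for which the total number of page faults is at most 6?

f=1: 12 faults
f=2: 4 faults
f=3: 4 faults
f=4: 4 faults
Smallest f with faults ≤ 6 is 2.

2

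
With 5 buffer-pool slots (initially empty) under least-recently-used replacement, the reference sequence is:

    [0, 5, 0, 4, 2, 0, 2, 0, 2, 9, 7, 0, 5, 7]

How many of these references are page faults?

7

0: fault, frames (0)
5: fault, frames (0 5)
0: hit
4: fault, frames (5 0 4)
2: fault, frames (5 0 4 2)
0: hit
2: hit
0: hit
2: hit
9: fault, frames (5 4 0 2 9)
7: fault, evict 5, frames (4 0 2 9 7)
0: hit
5: fault, evict 4, frames (2 9 7 0 5)
7: hit
Page faults: 7.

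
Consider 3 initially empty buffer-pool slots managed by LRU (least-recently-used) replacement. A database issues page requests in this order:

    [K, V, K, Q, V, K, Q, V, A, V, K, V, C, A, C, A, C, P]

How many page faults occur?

K -> miss, frames [K]
V -> miss, frames [K, V]
K -> hit
Q -> miss, frames [V, K, Q]
V -> hit
K -> hit
Q -> hit
V -> hit
A -> miss, evict K, frames [Q, V, A]
V -> hit
K -> miss, evict Q, frames [A, V, K]
V -> hit
C -> miss, evict A, frames [K, V, C]
A -> miss, evict K, frames [V, C, A]
C -> hit
A -> hit
C -> hit
P -> miss, evict V, frames [A, C, P]
Page faults: 8.

8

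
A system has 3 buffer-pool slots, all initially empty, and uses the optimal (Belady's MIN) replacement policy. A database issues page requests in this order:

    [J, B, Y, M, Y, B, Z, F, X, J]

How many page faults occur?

J → fault, frames {J}
B → fault, frames {J,B}
Y → fault, frames {J,B,Y}
M → fault, evict J, frames {B,Y,M}
Y → hit
B → hit
Z → fault, evict M, frames {B,Y,Z}
F → fault, evict Z, frames {B,Y,F}
X → fault, evict F, frames {B,Y,X}
J → fault, evict X, frames {B,Y,J}
Page faults: 8.

8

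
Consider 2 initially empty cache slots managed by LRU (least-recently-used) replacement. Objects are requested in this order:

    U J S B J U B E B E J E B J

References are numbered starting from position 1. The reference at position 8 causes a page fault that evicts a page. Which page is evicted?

pos 1: U → fault, frames {U}
pos 2: J → fault, frames {U,J}
pos 3: S → fault, evict U, frames {J,S}
pos 4: B → fault, evict J, frames {S,B}
pos 5: J → fault, evict S, frames {B,J}
pos 6: U → fault, evict B, frames {J,U}
pos 7: B → fault, evict J, frames {U,B}
pos 8: E → fault, evict U, frames {B,E}
At position 8, page U is evicted.

U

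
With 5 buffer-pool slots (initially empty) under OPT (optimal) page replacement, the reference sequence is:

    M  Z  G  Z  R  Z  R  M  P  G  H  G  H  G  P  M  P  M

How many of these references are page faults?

6

M → fault, frames {M}
Z → fault, frames {M,Z}
G → fault, frames {M,Z,G}
Z → hit
R → fault, frames {M,Z,G,R}
Z → hit
R → hit
M → hit
P → fault, frames {M,Z,G,R,P}
G → hit
H → fault, evict R, frames {M,Z,G,P,H}
G → hit
H → hit
G → hit
P → hit
M → hit
P → hit
M → hit
Page faults: 6.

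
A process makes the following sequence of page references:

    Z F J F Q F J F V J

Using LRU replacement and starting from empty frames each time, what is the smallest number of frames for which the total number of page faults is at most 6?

f=1: 10 faults
f=2: 7 faults
f=3: 5 faults
f=4: 5 faults
f=5: 5 faults
Smallest f with faults ≤ 6 is 3.

3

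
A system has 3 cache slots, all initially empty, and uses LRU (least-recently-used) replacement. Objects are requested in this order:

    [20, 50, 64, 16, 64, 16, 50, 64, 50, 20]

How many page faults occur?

20 → miss, frames {20}
50 → miss, frames {20,50}
64 → miss, frames {20,50,64}
16 → miss, evict 20, frames {50,64,16}
64 → hit
16 → hit
50 → hit
64 → hit
50 → hit
20 → miss, evict 16, frames {64,50,20}
Page faults: 5.

5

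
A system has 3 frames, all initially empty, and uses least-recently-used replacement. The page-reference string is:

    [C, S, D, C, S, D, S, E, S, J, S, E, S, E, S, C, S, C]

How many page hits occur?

12

C → miss, frames [C]
S → miss, frames [C, S]
D → miss, frames [C, S, D]
C → hit
S → hit
D → hit
S → hit
E → miss, evict C, frames [D, S, E]
S → hit
J → miss, evict D, frames [E, S, J]
S → hit
E → hit
S → hit
E → hit
S → hit
C → miss, evict J, frames [E, S, C]
S → hit
C → hit
Hits: 12.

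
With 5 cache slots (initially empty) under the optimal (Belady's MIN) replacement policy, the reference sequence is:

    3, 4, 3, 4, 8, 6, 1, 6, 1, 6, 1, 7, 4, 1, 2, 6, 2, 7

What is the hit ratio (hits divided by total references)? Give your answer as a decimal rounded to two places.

3 → miss, frames {3}
4 → miss, frames {3,4}
3 → hit
4 → hit
8 → miss, frames {3,4,8}
6 → miss, frames {3,4,8,6}
1 → miss, frames {3,4,8,6,1}
6 → hit
1 → hit
6 → hit
1 → hit
7 → miss, evict 8, frames {3,4,6,1,7}
4 → hit
1 → hit
2 → miss, evict 1, frames {3,4,6,7,2}
6 → hit
2 → hit
7 → hit
Hits: 11 of 18 references → 11/18 = 0.6111.

0.61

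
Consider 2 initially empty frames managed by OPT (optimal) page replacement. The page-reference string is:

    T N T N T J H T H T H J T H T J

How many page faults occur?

7

T: fault, frames (T)
N: fault, frames (T N)
T: hit
N: hit
T: hit
J: fault, evict N, frames (T J)
H: fault, evict J, frames (T H)
T: hit
H: hit
T: hit
H: hit
J: fault, evict H, frames (T J)
T: hit
H: fault, evict J, frames (T H)
T: hit
J: fault, evict H, frames (T J)
Page faults: 7.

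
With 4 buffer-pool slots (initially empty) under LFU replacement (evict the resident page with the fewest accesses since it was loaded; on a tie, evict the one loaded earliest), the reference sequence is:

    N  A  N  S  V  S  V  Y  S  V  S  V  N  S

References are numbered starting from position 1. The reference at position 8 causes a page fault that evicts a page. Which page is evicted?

pos 1: N: miss, frames [N]
pos 2: A: miss, frames [N, A]
pos 3: N: hit
pos 4: S: miss, frames [N, A, S]
pos 5: V: miss, frames [N, A, S, V]
pos 6: S: hit
pos 7: V: hit
pos 8: Y: miss, evict A, frames [N, S, V, Y]
At position 8, page A is evicted.

A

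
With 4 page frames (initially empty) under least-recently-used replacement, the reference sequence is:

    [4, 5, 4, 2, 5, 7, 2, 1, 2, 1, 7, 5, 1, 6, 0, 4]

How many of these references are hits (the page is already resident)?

8

4 -> miss, frames (4)
5 -> miss, frames (4 5)
4 -> hit
2 -> miss, frames (5 4 2)
5 -> hit
7 -> miss, frames (4 2 5 7)
2 -> hit
1 -> miss, evict 4, frames (5 7 2 1)
2 -> hit
1 -> hit
7 -> hit
5 -> hit
1 -> hit
6 -> miss, evict 2, frames (7 5 1 6)
0 -> miss, evict 7, frames (5 1 6 0)
4 -> miss, evict 5, frames (1 6 0 4)
Hits: 8.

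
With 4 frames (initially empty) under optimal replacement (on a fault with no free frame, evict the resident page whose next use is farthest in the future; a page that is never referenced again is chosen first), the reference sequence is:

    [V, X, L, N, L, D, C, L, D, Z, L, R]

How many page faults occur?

V: fault, frames (V)
X: fault, frames (V X)
L: fault, frames (V X L)
N: fault, frames (V X L N)
L: hit
D: fault, evict N, frames (V X L D)
C: fault, evict X, frames (V L D C)
L: hit
D: hit
Z: fault, evict C, frames (V L D Z)
L: hit
R: fault, evict Z, frames (V L D R)
Page faults: 8.

8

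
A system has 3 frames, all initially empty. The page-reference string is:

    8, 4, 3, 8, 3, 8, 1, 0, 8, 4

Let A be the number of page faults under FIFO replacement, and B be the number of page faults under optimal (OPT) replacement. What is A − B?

Under FIFO: F F F . . . F F F F → 7 faults.
Under OPT: F F F . . . F F . . → 5 faults.
A − B = 7 − 5 = 2.

2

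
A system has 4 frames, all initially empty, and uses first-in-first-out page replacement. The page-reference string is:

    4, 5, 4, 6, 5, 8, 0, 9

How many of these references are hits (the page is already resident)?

4 -> fault, frames {4}
5 -> fault, frames {4,5}
4 -> hit
6 -> fault, frames {4,5,6}
5 -> hit
8 -> fault, frames {4,5,6,8}
0 -> fault, evict 4, frames {5,6,8,0}
9 -> fault, evict 5, frames {6,8,0,9}
Hits: 2.

2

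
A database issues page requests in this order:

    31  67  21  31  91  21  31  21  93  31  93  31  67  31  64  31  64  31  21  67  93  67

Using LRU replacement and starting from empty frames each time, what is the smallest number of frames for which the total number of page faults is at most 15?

f=1: 22 faults
f=2: 14 faults
f=3: 10 faults
f=4: 9 faults
f=5: 6 faults
f=6: 6 faults
Smallest f with faults ≤ 15 is 2.

2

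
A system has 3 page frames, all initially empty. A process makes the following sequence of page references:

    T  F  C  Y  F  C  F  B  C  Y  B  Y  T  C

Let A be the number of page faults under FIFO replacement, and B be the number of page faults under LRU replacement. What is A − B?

-1

Under FIFO: F F F F . . . F . . . . F F → 7 faults.
Under LRU: F F F F . . . F . F . . F F → 8 faults.
A − B = 7 − 8 = -1.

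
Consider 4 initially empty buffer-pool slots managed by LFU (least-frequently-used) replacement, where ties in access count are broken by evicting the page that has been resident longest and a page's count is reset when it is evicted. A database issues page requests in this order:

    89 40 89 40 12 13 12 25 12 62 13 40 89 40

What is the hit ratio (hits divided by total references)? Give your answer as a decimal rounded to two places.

89: miss, frames (89)
40: miss, frames (89 40)
89: hit
40: hit
12: miss, frames (89 40 12)
13: miss, frames (89 40 12 13)
12: hit
25: miss, evict 13, frames (89 40 12 25)
12: hit
62: miss, evict 25, frames (89 40 12 62)
13: miss, evict 62, frames (89 40 12 13)
40: hit
89: hit
40: hit
Hits: 7 of 14 references → 7/14 = 0.5000.

0.50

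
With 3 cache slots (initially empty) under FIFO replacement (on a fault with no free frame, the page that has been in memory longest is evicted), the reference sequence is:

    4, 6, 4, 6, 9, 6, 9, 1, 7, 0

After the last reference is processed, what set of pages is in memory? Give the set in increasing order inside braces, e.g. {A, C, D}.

{0, 1, 7}

4 -> miss, frames [4]
6 -> miss, frames [4, 6]
4 -> hit
6 -> hit
9 -> miss, frames [4, 6, 9]
6 -> hit
9 -> hit
1 -> miss, evict 4, frames [6, 9, 1]
7 -> miss, evict 6, frames [9, 1, 7]
0 -> miss, evict 9, frames [1, 7, 0]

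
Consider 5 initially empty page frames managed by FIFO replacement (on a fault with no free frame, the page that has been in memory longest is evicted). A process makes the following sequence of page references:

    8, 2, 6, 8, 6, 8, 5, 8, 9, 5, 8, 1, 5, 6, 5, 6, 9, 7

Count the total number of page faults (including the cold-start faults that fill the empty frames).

7

8 → fault, frames (8)
2 → fault, frames (8 2)
6 → fault, frames (8 2 6)
8 → hit
6 → hit
8 → hit
5 → fault, frames (8 2 6 5)
8 → hit
9 → fault, frames (8 2 6 5 9)
5 → hit
8 → hit
1 → fault, evict 8, frames (2 6 5 9 1)
5 → hit
6 → hit
5 → hit
6 → hit
9 → hit
7 → fault, evict 2, frames (6 5 9 1 7)
Page faults: 7.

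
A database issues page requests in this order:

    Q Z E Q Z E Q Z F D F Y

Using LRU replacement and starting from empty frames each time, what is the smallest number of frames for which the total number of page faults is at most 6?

3

f=1: 12 faults
f=2: 11 faults
f=3: 6 faults
f=4: 6 faults
f=5: 6 faults
f=6: 6 faults
Smallest f with faults ≤ 6 is 3.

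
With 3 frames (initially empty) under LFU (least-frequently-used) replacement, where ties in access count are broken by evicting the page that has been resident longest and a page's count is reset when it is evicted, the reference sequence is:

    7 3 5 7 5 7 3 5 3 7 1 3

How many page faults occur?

5

7 → miss, frames {7}
3 → miss, frames {7,3}
5 → miss, frames {7,3,5}
7 → hit
5 → hit
7 → hit
3 → hit
5 → hit
3 → hit
7 → hit
1 → miss, evict 3, frames {7,5,1}
3 → miss, evict 1, frames {7,5,3}
Page faults: 5.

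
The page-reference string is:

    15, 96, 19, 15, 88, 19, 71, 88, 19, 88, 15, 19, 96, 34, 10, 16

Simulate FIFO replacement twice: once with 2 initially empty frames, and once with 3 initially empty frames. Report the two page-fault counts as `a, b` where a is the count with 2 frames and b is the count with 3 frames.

2 frames: F F F F F F F F F . F . F F F F → 14 faults.
3 frames: F F F . F . F . . . F F F F F F → 11 faults.
11 < 14: adding a frame reduced faults, as is typical.

14, 11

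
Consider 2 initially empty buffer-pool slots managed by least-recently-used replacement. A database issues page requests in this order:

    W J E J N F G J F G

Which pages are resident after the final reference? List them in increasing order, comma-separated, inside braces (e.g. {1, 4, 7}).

{F, G}

W → miss, frames (W)
J → miss, frames (W J)
E → miss, evict W, frames (J E)
J → hit
N → miss, evict E, frames (J N)
F → miss, evict J, frames (N F)
G → miss, evict N, frames (F G)
J → miss, evict F, frames (G J)
F → miss, evict G, frames (J F)
G → miss, evict J, frames (F G)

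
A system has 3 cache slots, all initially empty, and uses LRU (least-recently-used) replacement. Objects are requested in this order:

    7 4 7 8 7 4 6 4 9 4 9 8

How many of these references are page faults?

6

7 → fault, frames [7]
4 → fault, frames [7, 4]
7 → hit
8 → fault, frames [4, 7, 8]
7 → hit
4 → hit
6 → fault, evict 8, frames [7, 4, 6]
4 → hit
9 → fault, evict 7, frames [6, 4, 9]
4 → hit
9 → hit
8 → fault, evict 6, frames [4, 9, 8]
Page faults: 6.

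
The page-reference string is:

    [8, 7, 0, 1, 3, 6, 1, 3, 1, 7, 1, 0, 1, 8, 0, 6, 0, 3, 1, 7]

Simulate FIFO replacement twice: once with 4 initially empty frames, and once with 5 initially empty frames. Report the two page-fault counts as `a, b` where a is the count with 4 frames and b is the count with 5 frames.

4 frames: F F F F F F . . . F . F F F . F . F . F → 13 faults.
5 frames: F F F F F F . . . . . . . F . . . . . F → 8 faults.
8 < 13: adding a frame reduced faults, as is typical.

13, 8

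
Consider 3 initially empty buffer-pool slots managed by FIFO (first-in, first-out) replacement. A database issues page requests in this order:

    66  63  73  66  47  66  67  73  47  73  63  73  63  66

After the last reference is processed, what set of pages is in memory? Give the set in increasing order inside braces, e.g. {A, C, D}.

66 → miss, frames (66)
63 → miss, frames (66 63)
73 → miss, frames (66 63 73)
66 → hit
47 → miss, evict 66, frames (63 73 47)
66 → miss, evict 63, frames (73 47 66)
67 → miss, evict 73, frames (47 66 67)
73 → miss, evict 47, frames (66 67 73)
47 → miss, evict 66, frames (67 73 47)
73 → hit
63 → miss, evict 67, frames (73 47 63)
73 → hit
63 → hit
66 → miss, evict 73, frames (47 63 66)

{47, 63, 66}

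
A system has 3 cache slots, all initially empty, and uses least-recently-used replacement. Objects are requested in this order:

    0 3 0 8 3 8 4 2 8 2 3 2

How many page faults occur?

6

0 → miss, frames (0)
3 → miss, frames (0 3)
0 → hit
8 → miss, frames (3 0 8)
3 → hit
8 → hit
4 → miss, evict 0, frames (3 8 4)
2 → miss, evict 3, frames (8 4 2)
8 → hit
2 → hit
3 → miss, evict 4, frames (8 2 3)
2 → hit
Page faults: 6.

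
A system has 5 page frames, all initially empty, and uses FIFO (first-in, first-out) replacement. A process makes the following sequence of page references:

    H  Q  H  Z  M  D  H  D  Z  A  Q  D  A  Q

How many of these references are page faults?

H: miss, frames (H)
Q: miss, frames (H Q)
H: hit
Z: miss, frames (H Q Z)
M: miss, frames (H Q Z M)
D: miss, frames (H Q Z M D)
H: hit
D: hit
Z: hit
A: miss, evict H, frames (Q Z M D A)
Q: hit
D: hit
A: hit
Q: hit
Page faults: 6.

6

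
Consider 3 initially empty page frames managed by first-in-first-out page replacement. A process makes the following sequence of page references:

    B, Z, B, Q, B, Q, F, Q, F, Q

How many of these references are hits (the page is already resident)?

B -> fault, frames (B)
Z -> fault, frames (B Z)
B -> hit
Q -> fault, frames (B Z Q)
B -> hit
Q -> hit
F -> fault, evict B, frames (Z Q F)
Q -> hit
F -> hit
Q -> hit
Hits: 6.

6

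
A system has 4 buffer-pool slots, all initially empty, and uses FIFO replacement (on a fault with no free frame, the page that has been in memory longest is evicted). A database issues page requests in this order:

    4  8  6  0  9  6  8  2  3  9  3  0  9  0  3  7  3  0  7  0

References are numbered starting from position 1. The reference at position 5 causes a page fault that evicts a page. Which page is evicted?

4

pos 1: 4 -> fault, frames (4)
pos 2: 8 -> fault, frames (4 8)
pos 3: 6 -> fault, frames (4 8 6)
pos 4: 0 -> fault, frames (4 8 6 0)
pos 5: 9 -> fault, evict 4, frames (8 6 0 9)
At position 5, page 4 is evicted.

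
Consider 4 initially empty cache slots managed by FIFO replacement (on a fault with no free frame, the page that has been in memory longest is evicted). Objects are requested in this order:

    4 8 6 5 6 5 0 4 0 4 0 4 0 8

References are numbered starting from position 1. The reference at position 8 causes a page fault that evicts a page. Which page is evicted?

pos 1: 4: fault, frames {4}
pos 2: 8: fault, frames {4,8}
pos 3: 6: fault, frames {4,8,6}
pos 4: 5: fault, frames {4,8,6,5}
pos 5: 6: hit
pos 6: 5: hit
pos 7: 0: fault, evict 4, frames {8,6,5,0}
pos 8: 4: fault, evict 8, frames {6,5,0,4}
At position 8, page 8 is evicted.

8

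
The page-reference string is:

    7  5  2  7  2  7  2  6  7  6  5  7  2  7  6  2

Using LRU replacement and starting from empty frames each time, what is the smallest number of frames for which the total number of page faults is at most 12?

2

f=1: 16 faults
f=2: 11 faults
f=3: 7 faults
f=4: 4 faults
Smallest f with faults ≤ 12 is 2.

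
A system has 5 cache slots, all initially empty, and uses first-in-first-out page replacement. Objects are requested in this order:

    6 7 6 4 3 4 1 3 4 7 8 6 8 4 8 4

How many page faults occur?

7

6: miss, frames {6}
7: miss, frames {6,7}
6: hit
4: miss, frames {6,7,4}
3: miss, frames {6,7,4,3}
4: hit
1: miss, frames {6,7,4,3,1}
3: hit
4: hit
7: hit
8: miss, evict 6, frames {7,4,3,1,8}
6: miss, evict 7, frames {4,3,1,8,6}
8: hit
4: hit
8: hit
4: hit
Page faults: 7.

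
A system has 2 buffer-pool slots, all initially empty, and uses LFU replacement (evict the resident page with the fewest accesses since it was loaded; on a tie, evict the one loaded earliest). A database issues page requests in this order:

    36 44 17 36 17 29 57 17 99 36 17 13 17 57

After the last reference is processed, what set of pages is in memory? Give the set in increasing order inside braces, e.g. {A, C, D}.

36 → miss, frames (36)
44 → miss, frames (36 44)
17 → miss, evict 36, frames (44 17)
36 → miss, evict 44, frames (17 36)
17 → hit
29 → miss, evict 36, frames (17 29)
57 → miss, evict 29, frames (17 57)
17 → hit
99 → miss, evict 57, frames (17 99)
36 → miss, evict 99, frames (17 36)
17 → hit
13 → miss, evict 36, frames (17 13)
17 → hit
57 → miss, evict 13, frames (17 57)

{17, 57}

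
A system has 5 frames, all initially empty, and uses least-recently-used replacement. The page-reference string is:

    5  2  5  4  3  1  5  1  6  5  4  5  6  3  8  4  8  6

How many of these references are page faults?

7

5 -> fault, frames (5)
2 -> fault, frames (5 2)
5 -> hit
4 -> fault, frames (2 5 4)
3 -> fault, frames (2 5 4 3)
1 -> fault, frames (2 5 4 3 1)
5 -> hit
1 -> hit
6 -> fault, evict 2, frames (4 3 5 1 6)
5 -> hit
4 -> hit
5 -> hit
6 -> hit
3 -> hit
8 -> fault, evict 1, frames (4 5 6 3 8)
4 -> hit
8 -> hit
6 -> hit
Page faults: 7.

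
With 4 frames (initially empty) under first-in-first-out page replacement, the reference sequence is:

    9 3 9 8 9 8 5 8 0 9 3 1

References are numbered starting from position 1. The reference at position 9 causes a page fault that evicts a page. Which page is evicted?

pos 1: 9: miss, frames [9]
pos 2: 3: miss, frames [9, 3]
pos 3: 9: hit
pos 4: 8: miss, frames [9, 3, 8]
pos 5: 9: hit
pos 6: 8: hit
pos 7: 5: miss, frames [9, 3, 8, 5]
pos 8: 8: hit
pos 9: 0: miss, evict 9, frames [3, 8, 5, 0]
At position 9, page 9 is evicted.

9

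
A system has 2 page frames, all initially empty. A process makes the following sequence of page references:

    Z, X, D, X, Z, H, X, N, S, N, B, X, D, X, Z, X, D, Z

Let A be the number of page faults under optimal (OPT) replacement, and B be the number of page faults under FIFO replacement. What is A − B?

-3

Under OPT: F F F . F F . F F . F F F . F . F . → 12 faults.
Under FIFO: F F F . F F F F F . F F F . F F F F → 15 faults.
A − B = 12 − 15 = -3.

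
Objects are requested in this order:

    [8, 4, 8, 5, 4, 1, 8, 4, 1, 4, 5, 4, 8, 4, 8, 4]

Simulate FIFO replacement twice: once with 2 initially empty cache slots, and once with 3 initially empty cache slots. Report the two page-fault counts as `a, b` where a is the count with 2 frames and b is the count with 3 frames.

2 frames: F F . F . F F F F . F F F . . . → 10 faults.
3 frames: F F . F . F F F . . F . . . . . → 7 faults.
7 < 10: adding a frame reduced faults, as is typical.

10, 7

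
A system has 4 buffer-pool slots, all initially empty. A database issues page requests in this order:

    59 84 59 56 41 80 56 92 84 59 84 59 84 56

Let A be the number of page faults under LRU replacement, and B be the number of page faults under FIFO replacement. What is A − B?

-1

Under LRU: F F . F F F . F F F . . . . → 8 faults.
Under FIFO: F F . F F F . F F F . . . F → 9 faults.
A − B = 8 − 9 = -1.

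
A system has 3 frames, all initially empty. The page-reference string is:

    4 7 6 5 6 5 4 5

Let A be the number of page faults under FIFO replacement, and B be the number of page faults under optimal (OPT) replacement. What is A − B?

1

Under FIFO: F F F F . . F . → 5 faults.
Under OPT: F F F F . . . . → 4 faults.
A − B = 5 − 4 = 1.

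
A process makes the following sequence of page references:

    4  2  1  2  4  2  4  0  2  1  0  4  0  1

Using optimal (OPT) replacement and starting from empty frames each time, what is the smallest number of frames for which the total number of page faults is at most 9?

2

f=1: 14 faults
f=2: 8 faults
f=3: 5 faults
f=4: 4 faults
Smallest f with faults ≤ 9 is 2.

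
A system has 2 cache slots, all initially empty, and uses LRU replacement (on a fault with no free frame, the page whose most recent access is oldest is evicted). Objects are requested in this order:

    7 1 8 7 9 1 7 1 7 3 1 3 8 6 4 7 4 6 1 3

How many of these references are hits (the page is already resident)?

4

7 -> miss, frames {7}
1 -> miss, frames {7,1}
8 -> miss, evict 7, frames {1,8}
7 -> miss, evict 1, frames {8,7}
9 -> miss, evict 8, frames {7,9}
1 -> miss, evict 7, frames {9,1}
7 -> miss, evict 9, frames {1,7}
1 -> hit
7 -> hit
3 -> miss, evict 1, frames {7,3}
1 -> miss, evict 7, frames {3,1}
3 -> hit
8 -> miss, evict 1, frames {3,8}
6 -> miss, evict 3, frames {8,6}
4 -> miss, evict 8, frames {6,4}
7 -> miss, evict 6, frames {4,7}
4 -> hit
6 -> miss, evict 7, frames {4,6}
1 -> miss, evict 4, frames {6,1}
3 -> miss, evict 6, frames {1,3}
Hits: 4.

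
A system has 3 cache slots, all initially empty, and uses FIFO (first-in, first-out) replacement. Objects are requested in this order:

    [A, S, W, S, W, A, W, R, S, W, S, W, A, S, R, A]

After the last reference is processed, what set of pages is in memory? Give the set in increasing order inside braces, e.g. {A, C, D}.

A -> miss, frames {A}
S -> miss, frames {A,S}
W -> miss, frames {A,S,W}
S -> hit
W -> hit
A -> hit
W -> hit
R -> miss, evict A, frames {S,W,R}
S -> hit
W -> hit
S -> hit
W -> hit
A -> miss, evict S, frames {W,R,A}
S -> miss, evict W, frames {R,A,S}
R -> hit
A -> hit

{A, R, S}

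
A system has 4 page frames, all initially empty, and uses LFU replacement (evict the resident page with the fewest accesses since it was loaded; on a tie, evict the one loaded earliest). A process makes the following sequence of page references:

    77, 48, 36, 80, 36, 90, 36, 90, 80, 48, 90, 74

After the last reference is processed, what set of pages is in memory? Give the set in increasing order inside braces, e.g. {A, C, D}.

77 -> miss, frames (77)
48 -> miss, frames (77 48)
36 -> miss, frames (77 48 36)
80 -> miss, frames (77 48 36 80)
36 -> hit
90 -> miss, evict 77, frames (48 36 80 90)
36 -> hit
90 -> hit
80 -> hit
48 -> hit
90 -> hit
74 -> miss, evict 48, frames (36 80 90 74)

{36, 74, 80, 90}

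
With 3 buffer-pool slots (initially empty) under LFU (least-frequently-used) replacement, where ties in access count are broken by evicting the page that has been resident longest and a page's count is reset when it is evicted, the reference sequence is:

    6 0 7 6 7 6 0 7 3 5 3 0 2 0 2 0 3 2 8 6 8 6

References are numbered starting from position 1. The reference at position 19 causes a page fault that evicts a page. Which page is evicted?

2

pos 1: 6 → miss, frames (6)
pos 2: 0 → miss, frames (6 0)
pos 3: 7 → miss, frames (6 0 7)
pos 4: 6 → hit
pos 5: 7 → hit
pos 6: 6 → hit
pos 7: 0 → hit
pos 8: 7 → hit
pos 9: 3 → miss, evict 0, frames (6 7 3)
pos 10: 5 → miss, evict 3, frames (6 7 5)
pos 11: 3 → miss, evict 5, frames (6 7 3)
pos 12: 0 → miss, evict 3, frames (6 7 0)
pos 13: 2 → miss, evict 0, frames (6 7 2)
pos 14: 0 → miss, evict 2, frames (6 7 0)
pos 15: 2 → miss, evict 0, frames (6 7 2)
pos 16: 0 → miss, evict 2, frames (6 7 0)
pos 17: 3 → miss, evict 0, frames (6 7 3)
pos 18: 2 → miss, evict 3, frames (6 7 2)
pos 19: 8 → miss, evict 2, frames (6 7 8)
At position 19, page 2 is evicted.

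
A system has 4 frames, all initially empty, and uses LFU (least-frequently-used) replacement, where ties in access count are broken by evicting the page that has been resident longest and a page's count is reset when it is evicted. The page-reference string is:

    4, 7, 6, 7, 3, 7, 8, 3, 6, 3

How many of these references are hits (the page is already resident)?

4 → miss, frames {4}
7 → miss, frames {4,7}
6 → miss, frames {4,7,6}
7 → hit
3 → miss, frames {4,7,6,3}
7 → hit
8 → miss, evict 4, frames {7,6,3,8}
3 → hit
6 → hit
3 → hit
Hits: 5.

5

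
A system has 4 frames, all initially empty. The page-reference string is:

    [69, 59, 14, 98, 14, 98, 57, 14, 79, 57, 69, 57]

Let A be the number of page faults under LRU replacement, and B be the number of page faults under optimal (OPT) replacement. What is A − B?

Under LRU: F F F F . . F . F . F . → 7 faults.
Under OPT: F F F F . . F . F . . . → 6 faults.
A − B = 7 − 6 = 1.

1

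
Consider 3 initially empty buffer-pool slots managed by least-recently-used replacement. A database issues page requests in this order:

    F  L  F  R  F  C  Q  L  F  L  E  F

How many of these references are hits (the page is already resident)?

F -> fault, frames [F]
L -> fault, frames [F, L]
F -> hit
R -> fault, frames [L, F, R]
F -> hit
C -> fault, evict L, frames [R, F, C]
Q -> fault, evict R, frames [F, C, Q]
L -> fault, evict F, frames [C, Q, L]
F -> fault, evict C, frames [Q, L, F]
L -> hit
E -> fault, evict Q, frames [F, L, E]
F -> hit
Hits: 4.

4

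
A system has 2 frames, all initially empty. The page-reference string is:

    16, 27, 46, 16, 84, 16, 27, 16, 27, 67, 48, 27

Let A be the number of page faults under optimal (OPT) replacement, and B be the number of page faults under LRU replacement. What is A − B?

Under OPT: F F F . F . F . . F F . → 7 faults.
Under LRU: F F F F F . F . . F F F → 9 faults.
A − B = 7 − 9 = -2.

-2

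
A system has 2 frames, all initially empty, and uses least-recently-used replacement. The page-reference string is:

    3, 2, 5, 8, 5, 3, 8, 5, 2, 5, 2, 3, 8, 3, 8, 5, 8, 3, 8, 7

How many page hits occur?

7

3: miss, frames (3)
2: miss, frames (3 2)
5: miss, evict 3, frames (2 5)
8: miss, evict 2, frames (5 8)
5: hit
3: miss, evict 8, frames (5 3)
8: miss, evict 5, frames (3 8)
5: miss, evict 3, frames (8 5)
2: miss, evict 8, frames (5 2)
5: hit
2: hit
3: miss, evict 5, frames (2 3)
8: miss, evict 2, frames (3 8)
3: hit
8: hit
5: miss, evict 3, frames (8 5)
8: hit
3: miss, evict 5, frames (8 3)
8: hit
7: miss, evict 3, frames (8 7)
Hits: 7.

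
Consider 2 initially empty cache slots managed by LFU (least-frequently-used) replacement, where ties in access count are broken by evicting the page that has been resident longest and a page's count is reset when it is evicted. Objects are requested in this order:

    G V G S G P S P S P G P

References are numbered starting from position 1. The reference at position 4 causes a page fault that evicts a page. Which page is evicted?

V

pos 1: G -> fault, frames [G]
pos 2: V -> fault, frames [G, V]
pos 3: G -> hit
pos 4: S -> fault, evict V, frames [G, S]
At position 4, page V is evicted.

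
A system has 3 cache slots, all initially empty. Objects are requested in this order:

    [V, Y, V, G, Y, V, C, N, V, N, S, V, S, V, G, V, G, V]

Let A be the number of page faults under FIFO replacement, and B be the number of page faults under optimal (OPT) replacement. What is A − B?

Under FIFO: F F . F . . F F F . F . . . F . . . → 8 faults.
Under OPT: F F . F . . F F . . F . . . . . . . → 6 faults.
A − B = 8 − 6 = 2.

2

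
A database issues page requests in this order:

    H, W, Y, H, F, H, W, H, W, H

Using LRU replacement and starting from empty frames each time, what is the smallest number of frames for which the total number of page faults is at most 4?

f=1: 10 faults
f=2: 6 faults
f=3: 5 faults
f=4: 4 faults
Smallest f with faults ≤ 4 is 4.

4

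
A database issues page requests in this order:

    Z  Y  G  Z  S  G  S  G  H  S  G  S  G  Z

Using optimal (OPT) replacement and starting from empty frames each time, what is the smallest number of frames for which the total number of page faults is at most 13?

2

f=1: 14 faults
f=2: 7 faults
f=3: 6 faults
f=4: 5 faults
f=5: 5 faults
Smallest f with faults ≤ 13 is 2.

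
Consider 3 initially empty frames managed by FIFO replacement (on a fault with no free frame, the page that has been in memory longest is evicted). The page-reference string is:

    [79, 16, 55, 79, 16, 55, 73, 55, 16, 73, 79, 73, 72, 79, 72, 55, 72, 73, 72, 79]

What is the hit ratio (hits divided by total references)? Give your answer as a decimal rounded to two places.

79 → miss, frames {79}
16 → miss, frames {79,16}
55 → miss, frames {79,16,55}
79 → hit
16 → hit
55 → hit
73 → miss, evict 79, frames {16,55,73}
55 → hit
16 → hit
73 → hit
79 → miss, evict 16, frames {55,73,79}
73 → hit
72 → miss, evict 55, frames {73,79,72}
79 → hit
72 → hit
55 → miss, evict 73, frames {79,72,55}
72 → hit
73 → miss, evict 79, frames {72,55,73}
72 → hit
79 → miss, evict 72, frames {55,73,79}
Hits: 11 of 20 references → 11/20 = 0.5500.

0.55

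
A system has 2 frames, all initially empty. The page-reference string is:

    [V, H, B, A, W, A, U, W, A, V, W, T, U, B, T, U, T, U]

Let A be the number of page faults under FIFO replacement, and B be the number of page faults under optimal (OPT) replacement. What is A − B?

Under FIFO: F F F F F . F . F F F F F F F F . . → 14 faults.
Under OPT: F F F F F . F . F F . F F F . F . . → 12 faults.
A − B = 14 − 12 = 2.

2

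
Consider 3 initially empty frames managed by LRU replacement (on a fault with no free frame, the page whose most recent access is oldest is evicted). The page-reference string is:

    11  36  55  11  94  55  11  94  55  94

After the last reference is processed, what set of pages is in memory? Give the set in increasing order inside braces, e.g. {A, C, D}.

{11, 55, 94}

11: miss, frames {11}
36: miss, frames {11,36}
55: miss, frames {11,36,55}
11: hit
94: miss, evict 36, frames {55,11,94}
55: hit
11: hit
94: hit
55: hit
94: hit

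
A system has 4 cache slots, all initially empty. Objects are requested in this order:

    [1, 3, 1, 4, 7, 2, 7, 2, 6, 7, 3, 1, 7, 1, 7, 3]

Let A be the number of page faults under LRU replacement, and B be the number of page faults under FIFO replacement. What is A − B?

Under LRU: F F . F F F . . F . F F . . . . → 8 faults.
Under FIFO: F F . F F F . . F . F F F . . . → 9 faults.
A − B = 8 − 9 = -1.

-1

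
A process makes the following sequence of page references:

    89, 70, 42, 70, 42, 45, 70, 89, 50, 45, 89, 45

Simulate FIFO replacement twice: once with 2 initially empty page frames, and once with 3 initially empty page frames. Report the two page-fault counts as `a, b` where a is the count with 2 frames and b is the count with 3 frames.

2 frames: F F F . . F F F F F F . → 9 faults.
3 frames: F F F . . F . F F . . . → 6 faults.
6 < 9: adding a frame reduced faults, as is typical.

9, 6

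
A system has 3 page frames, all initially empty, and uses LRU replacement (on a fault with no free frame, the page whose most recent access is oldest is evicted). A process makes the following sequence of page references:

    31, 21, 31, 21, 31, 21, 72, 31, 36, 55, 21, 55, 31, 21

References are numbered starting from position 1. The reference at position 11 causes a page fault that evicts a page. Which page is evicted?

pos 1: 31 → miss, frames {31}
pos 2: 21 → miss, frames {31,21}
pos 3: 31 → hit
pos 4: 21 → hit
pos 5: 31 → hit
pos 6: 21 → hit
pos 7: 72 → miss, frames {31,21,72}
pos 8: 31 → hit
pos 9: 36 → miss, evict 21, frames {72,31,36}
pos 10: 55 → miss, evict 72, frames {31,36,55}
pos 11: 21 → miss, evict 31, frames {36,55,21}
At position 11, page 31 is evicted.

31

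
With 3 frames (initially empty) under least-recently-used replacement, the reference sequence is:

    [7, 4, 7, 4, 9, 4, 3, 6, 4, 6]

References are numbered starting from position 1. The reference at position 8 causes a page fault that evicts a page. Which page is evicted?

9

pos 1: 7 → fault, frames [7]
pos 2: 4 → fault, frames [7, 4]
pos 3: 7 → hit
pos 4: 4 → hit
pos 5: 9 → fault, frames [7, 4, 9]
pos 6: 4 → hit
pos 7: 3 → fault, evict 7, frames [9, 4, 3]
pos 8: 6 → fault, evict 9, frames [4, 3, 6]
At position 8, page 9 is evicted.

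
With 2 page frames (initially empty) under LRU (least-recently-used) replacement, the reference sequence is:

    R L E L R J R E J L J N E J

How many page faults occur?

11

R -> miss, frames (R)
L -> miss, frames (R L)
E -> miss, evict R, frames (L E)
L -> hit
R -> miss, evict E, frames (L R)
J -> miss, evict L, frames (R J)
R -> hit
E -> miss, evict J, frames (R E)
J -> miss, evict R, frames (E J)
L -> miss, evict E, frames (J L)
J -> hit
N -> miss, evict L, frames (J N)
E -> miss, evict J, frames (N E)
J -> miss, evict N, frames (E J)
Page faults: 11.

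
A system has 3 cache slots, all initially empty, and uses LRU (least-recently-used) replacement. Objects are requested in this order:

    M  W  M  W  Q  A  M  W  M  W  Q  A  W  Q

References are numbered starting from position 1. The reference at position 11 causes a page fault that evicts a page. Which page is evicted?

pos 1: M → fault, frames {M}
pos 2: W → fault, frames {M,W}
pos 3: M → hit
pos 4: W → hit
pos 5: Q → fault, frames {M,W,Q}
pos 6: A → fault, evict M, frames {W,Q,A}
pos 7: M → fault, evict W, frames {Q,A,M}
pos 8: W → fault, evict Q, frames {A,M,W}
pos 9: M → hit
pos 10: W → hit
pos 11: Q → fault, evict A, frames {M,W,Q}
At position 11, page A is evicted.

A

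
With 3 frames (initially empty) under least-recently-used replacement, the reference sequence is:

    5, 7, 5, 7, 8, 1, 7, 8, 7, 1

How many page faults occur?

5: miss, frames (5)
7: miss, frames (5 7)
5: hit
7: hit
8: miss, frames (5 7 8)
1: miss, evict 5, frames (7 8 1)
7: hit
8: hit
7: hit
1: hit
Page faults: 4.

4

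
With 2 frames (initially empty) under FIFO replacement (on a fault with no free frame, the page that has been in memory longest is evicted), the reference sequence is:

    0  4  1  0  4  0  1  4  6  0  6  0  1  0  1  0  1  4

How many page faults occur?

0: fault, frames {0}
4: fault, frames {0,4}
1: fault, evict 0, frames {4,1}
0: fault, evict 4, frames {1,0}
4: fault, evict 1, frames {0,4}
0: hit
1: fault, evict 0, frames {4,1}
4: hit
6: fault, evict 4, frames {1,6}
0: fault, evict 1, frames {6,0}
6: hit
0: hit
1: fault, evict 6, frames {0,1}
0: hit
1: hit
0: hit
1: hit
4: fault, evict 0, frames {1,4}
Page faults: 10.

10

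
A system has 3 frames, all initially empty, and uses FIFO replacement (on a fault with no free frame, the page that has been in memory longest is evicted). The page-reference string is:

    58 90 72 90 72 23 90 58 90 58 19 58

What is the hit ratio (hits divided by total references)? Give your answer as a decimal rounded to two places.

0.42

58 -> miss, frames [58]
90 -> miss, frames [58, 90]
72 -> miss, frames [58, 90, 72]
90 -> hit
72 -> hit
23 -> miss, evict 58, frames [90, 72, 23]
90 -> hit
58 -> miss, evict 90, frames [72, 23, 58]
90 -> miss, evict 72, frames [23, 58, 90]
58 -> hit
19 -> miss, evict 23, frames [58, 90, 19]
58 -> hit
Hits: 5 of 12 references → 5/12 = 0.4167.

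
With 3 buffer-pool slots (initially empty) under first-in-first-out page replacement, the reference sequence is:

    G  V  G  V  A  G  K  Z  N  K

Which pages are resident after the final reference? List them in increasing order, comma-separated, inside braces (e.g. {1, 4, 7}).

{K, N, Z}

G → fault, frames {G}
V → fault, frames {G,V}
G → hit
V → hit
A → fault, frames {G,V,A}
G → hit
K → fault, evict G, frames {V,A,K}
Z → fault, evict V, frames {A,K,Z}
N → fault, evict A, frames {K,Z,N}
K → hit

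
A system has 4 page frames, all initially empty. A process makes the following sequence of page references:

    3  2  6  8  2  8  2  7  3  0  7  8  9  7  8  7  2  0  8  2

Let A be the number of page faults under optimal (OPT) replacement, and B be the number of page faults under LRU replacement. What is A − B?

-3

Under OPT: F F F F . . . F . F . . F . . . . F . . → 8 faults.
Under LRU: F F F F . . . F F F . F F . . . F F . . → 11 faults.
A − B = 8 − 11 = -3.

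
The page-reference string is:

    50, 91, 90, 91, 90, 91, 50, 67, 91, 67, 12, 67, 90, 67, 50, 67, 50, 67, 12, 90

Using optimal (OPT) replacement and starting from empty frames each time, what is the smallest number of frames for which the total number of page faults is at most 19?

2

f=1: 20 faults
f=2: 10 faults
f=3: 7 faults
f=4: 5 faults
f=5: 5 faults
Smallest f with faults ≤ 19 is 2.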